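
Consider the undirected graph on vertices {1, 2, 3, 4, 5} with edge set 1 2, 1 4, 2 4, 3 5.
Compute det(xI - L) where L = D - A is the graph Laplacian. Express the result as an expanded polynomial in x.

x^5 - 8x^4 + 21x^3 - 18x^2

Each diagonal entry of L is the vertex degree and each off-diagonal entry is -1 where an edge is present, 0 otherwise; in the order [1, 2, 3, 4, 5] the diagonal is [2, 2, 1, 2, 1]. Computing det(xI - L) by cofactor expansion (or equivalently via sum-over-permutations) gives x^5 - 8x^4 + 21x^3 - 18x^2. The coefficient of x^4 equals -trace(L) = -8, matching the sum of degrees.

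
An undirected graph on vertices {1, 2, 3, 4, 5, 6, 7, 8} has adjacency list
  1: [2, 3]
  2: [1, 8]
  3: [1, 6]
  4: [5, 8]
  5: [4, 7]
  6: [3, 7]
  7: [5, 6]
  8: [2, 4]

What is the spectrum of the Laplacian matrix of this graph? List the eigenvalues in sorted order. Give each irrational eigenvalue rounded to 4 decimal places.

Each diagonal entry of L is the vertex degree and each off-diagonal entry is -1 where an edge is present, 0 otherwise; in the order [1, 2, 3, 4, 5, 6, 7, 8] the diagonal is [2, 2, 2, 2, 2, 2, 2, 2]. L is symmetric positive semidefinite, so every eigenvalue is real and nonnegative. The single zero eigenvalue shows the graph is connected. There is one zero in the spectrum, matching the 1 component. The largest eigenvalue, 4, is at most the vertex count 8.

[0, 0.5858, 0.5858, 2, 2, 3.4142, 3.4142, 4]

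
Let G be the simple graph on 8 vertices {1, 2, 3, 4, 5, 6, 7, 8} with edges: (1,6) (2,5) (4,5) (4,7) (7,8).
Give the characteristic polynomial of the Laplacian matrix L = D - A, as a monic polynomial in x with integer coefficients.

Reading degrees in the order [1, 2, 3, 4, 5, 6, 7, 8] gives [1, 1, 0, 2, 2, 1, 2, 1]; set D = diag(1, 1, 0, 2, 2, 1, 2, 1) and form L = D - A. L has integer entries, so p(x) = det(xI - L) has integer coefficients. Expanding the determinant yields x^8 - 10x^7 + 37x^6 - 62x^5 + 45x^4 - 10x^3. The coefficient of x^7 equals -trace(L) = -10, matching the sum of degrees. The eigenvalues sum to 10, which equals trace(L) = 2|E|.

x^8 - 10x^7 + 37x^6 - 62x^5 + 45x^4 - 10x^3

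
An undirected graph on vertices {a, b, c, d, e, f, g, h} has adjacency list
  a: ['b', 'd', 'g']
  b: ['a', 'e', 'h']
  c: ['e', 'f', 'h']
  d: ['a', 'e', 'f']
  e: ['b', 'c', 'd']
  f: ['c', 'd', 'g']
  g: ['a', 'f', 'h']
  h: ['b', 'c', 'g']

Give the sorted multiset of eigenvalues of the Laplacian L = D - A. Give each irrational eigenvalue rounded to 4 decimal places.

With the vertex order [a, b, c, d, e, f, g, h], the degrees are [3, 3, 3, 3, 3, 3, 3, 3], giving D = diag(3, 3, 3, 3, 3, 3, 3, 3) and L = D - A. The multiplicity of 0 as a Laplacian eigenvalue equals the number of connected components.

[0, 2, 2, 2, 4, 4, 4, 6]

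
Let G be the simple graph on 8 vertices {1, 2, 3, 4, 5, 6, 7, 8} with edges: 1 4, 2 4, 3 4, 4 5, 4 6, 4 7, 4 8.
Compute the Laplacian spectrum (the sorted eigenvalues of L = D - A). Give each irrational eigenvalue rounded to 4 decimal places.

[0, 1, 1, 1, 1, 1, 1, 8]

Each diagonal entry of L is the vertex degree and each off-diagonal entry is -1 where an edge is present, 0 otherwise; in the order [1, 2, 3, 4, 5, 6, 7, 8] the diagonal is [1, 1, 1, 7, 1, 1, 1, 1]. Since every row of L sums to 0, the all-ones vector is in the kernel and 0 is an eigenvalue.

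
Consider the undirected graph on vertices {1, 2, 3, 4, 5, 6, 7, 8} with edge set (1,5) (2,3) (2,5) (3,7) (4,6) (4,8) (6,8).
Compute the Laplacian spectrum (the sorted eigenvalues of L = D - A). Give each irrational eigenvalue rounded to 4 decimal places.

Reading degrees in the order [1, 2, 3, 4, 5, 6, 7, 8] gives [1, 2, 2, 2, 2, 2, 1, 2]; set D = diag(1, 2, 2, 2, 2, 2, 1, 2) and form L = D - A. The multiplicity of 0 as a Laplacian eigenvalue equals the number of connected components. The 2 zero eigenvalues correspond to the 2 connected components. The eigenvalues sum to 14, which equals trace(L) = 2|E|.

[0, 0, 0.3820, 1.3820, 2.6180, 3, 3, 3.6180]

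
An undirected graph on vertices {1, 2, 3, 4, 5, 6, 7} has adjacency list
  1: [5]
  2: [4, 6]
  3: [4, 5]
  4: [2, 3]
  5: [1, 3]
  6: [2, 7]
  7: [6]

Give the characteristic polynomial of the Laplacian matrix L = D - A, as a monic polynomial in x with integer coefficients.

x^7 - 12x^6 + 55x^5 - 120x^4 + 126x^3 - 56x^2 + 7x

Each diagonal entry of L is the vertex degree and each off-diagonal entry is -1 where an edge is present, 0 otherwise; in the order [1, 2, 3, 4, 5, 6, 7] the diagonal is [1, 2, 2, 2, 2, 2, 1]. L has integer entries, so p(x) = det(xI - L) has integer coefficients. Expanding the determinant yields x^7 - 12x^6 + 55x^5 - 120x^4 + 126x^3 - 56x^2 + 7x. Since p(0) = det(-L) = 0, x divides p(x).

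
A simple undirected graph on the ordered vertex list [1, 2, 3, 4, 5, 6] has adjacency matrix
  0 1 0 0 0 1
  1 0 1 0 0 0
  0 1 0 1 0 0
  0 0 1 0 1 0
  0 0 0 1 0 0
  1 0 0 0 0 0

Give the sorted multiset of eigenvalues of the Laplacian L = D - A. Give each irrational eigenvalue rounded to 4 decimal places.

Reading degrees in the order [1, 2, 3, 4, 5, 6] gives [2, 2, 2, 2, 1, 1]; set D = diag(2, 2, 2, 2, 1, 1) and form L = D - A. L is symmetric positive semidefinite, so every eigenvalue is real and nonnegative. The single zero eigenvalue shows the graph is connected. The largest eigenvalue, 3.7321, is at most the vertex count 6.

[0, 0.2679, 1, 2, 3, 3.7321]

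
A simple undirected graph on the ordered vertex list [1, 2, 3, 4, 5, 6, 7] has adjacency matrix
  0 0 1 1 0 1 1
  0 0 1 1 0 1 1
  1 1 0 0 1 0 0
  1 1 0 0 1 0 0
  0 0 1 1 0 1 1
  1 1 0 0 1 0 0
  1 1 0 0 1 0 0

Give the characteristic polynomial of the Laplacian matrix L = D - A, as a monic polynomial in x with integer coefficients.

With the vertex order [1, 2, 3, 4, 5, 6, 7], the degrees are [4, 4, 3, 3, 4, 3, 3], giving D = diag(4, 4, 3, 3, 4, 3, 3) and L = D - A. L has integer entries, so p(x) = det(xI - L) has integer coefficients. Expanding the determinant yields x^7 - 24x^6 + 234x^5 - 1192x^4 + 3357x^3 - 4968x^2 + 3024x. The constant term is 0 because L is singular (the all-ones vector lies in its kernel). The eigenvalues sum to 24, which equals trace(L) = 2|E|.

x^7 - 24x^6 + 234x^5 - 1192x^4 + 3357x^3 - 4968x^2 + 3024x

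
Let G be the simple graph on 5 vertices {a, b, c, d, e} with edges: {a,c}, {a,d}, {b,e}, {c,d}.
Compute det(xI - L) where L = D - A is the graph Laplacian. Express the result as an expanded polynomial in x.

x^5 - 8x^4 + 21x^3 - 18x^2

Reading degrees in the order [a, b, c, d, e] gives [2, 1, 2, 2, 1]; set D = diag(2, 1, 2, 2, 1) and form L = D - A. Computing det(xI - L) by cofactor expansion (or equivalently via sum-over-permutations) gives x^5 - 8x^4 + 21x^3 - 18x^2. Since p(0) = det(-L) = 0, x divides p(x). There are 2 zeros in the spectrum, matching the 2 components. The largest eigenvalue, 3, is at most the vertex count 5.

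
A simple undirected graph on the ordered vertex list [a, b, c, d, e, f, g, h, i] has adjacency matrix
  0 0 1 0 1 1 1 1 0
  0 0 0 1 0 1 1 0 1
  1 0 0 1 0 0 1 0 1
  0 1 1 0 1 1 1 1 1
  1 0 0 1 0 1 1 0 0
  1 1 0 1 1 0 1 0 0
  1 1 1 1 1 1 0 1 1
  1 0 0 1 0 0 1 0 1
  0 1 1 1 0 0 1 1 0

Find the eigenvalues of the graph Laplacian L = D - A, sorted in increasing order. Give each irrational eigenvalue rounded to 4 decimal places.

[0, 3.1592, 3.4563, 4, 5.2121, 6.2583, 6.5836, 8.3305, 9]

Each diagonal entry of L is the vertex degree and each off-diagonal entry is -1 where an edge is present, 0 otherwise; in the order [a, b, c, d, e, f, g, h, i] the diagonal is [5, 4, 4, 7, 4, 5, 8, 4, 5]. Diagonalising L (or applying a numerical eigensolver to the 9x9 matrix) gives the spectrum above. The eigenvalues sum to 46, which equals trace(L) = 2|E|.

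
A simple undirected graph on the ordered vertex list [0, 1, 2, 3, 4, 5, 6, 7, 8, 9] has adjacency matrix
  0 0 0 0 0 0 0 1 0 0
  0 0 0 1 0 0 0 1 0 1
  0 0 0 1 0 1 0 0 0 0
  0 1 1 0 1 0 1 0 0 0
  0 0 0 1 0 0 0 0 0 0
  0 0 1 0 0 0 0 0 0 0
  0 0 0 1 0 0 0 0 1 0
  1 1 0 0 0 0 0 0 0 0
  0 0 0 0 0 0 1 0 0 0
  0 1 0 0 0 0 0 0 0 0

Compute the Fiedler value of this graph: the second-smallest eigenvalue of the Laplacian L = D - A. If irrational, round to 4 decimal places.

With the vertex order [0, 1, 2, 3, 4, 5, 6, 7, 8, 9], the degrees are [1, 3, 2, 4, 1, 1, 2, 2, 1, 1], giving D = diag(1, 3, 2, 4, 1, 1, 2, 2, 1, 1) and L = D - A. The sorted Laplacian eigenvalues are [0, 0.2263, 0.3820, 0.6274, 0.7726, 2, 2.2925, 2.6180, 3.6837, 5.3975]; the algebraic connectivity is the second entry, 0.2263.

0.2263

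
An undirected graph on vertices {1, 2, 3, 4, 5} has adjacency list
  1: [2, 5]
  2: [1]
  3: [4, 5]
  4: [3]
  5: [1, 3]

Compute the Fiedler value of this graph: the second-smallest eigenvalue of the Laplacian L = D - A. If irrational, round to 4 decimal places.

Reading degrees in the order [1, 2, 3, 4, 5] gives [2, 1, 2, 1, 2]; set D = diag(2, 1, 2, 1, 2) and form L = D - A. The sorted Laplacian eigenvalues are [0, 0.3820, 1.3820, 2.6180, 3.6180]; the algebraic connectivity is the second entry, 0.3820. The eigenvalues sum to 8, which equals trace(L) = 2|E|. By the matrix-tree theorem the graph has (1/5) * product of the nonzero eigenvalues = 1 spanning tree.

0.3820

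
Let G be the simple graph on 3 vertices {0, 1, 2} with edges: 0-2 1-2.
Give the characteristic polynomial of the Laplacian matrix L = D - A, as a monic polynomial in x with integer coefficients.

x^3 - 4x^2 + 3x

Reading degrees in the order [0, 1, 2] gives [1, 1, 2]; set D = diag(1, 1, 2) and form L = D - A. Computing det(xI - L) by cofactor expansion (or equivalently via sum-over-permutations) gives x^3 - 4x^2 + 3x. The constant term is 0 because L is singular (the all-ones vector lies in its kernel). By the matrix-tree theorem the graph has (1/3) * product of the nonzero eigenvalues = 1 spanning tree.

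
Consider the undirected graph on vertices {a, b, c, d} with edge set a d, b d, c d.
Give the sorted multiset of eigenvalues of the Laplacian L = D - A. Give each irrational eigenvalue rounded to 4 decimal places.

[0, 1, 1, 4]

Each diagonal entry of L is the vertex degree and each off-diagonal entry is -1 where an edge is present, 0 otherwise; in the order [a, b, c, d] the diagonal is [1, 1, 1, 3]. The multiplicity of 0 as a Laplacian eigenvalue equals the number of connected components.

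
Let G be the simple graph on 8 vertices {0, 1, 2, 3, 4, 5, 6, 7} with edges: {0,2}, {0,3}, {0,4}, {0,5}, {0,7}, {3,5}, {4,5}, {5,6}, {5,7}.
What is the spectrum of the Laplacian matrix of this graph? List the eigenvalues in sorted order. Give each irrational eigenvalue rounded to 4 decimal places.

With the vertex order [0, 1, 2, 3, 4, 5, 6, 7], the degrees are [5, 0, 1, 2, 2, 5, 1, 2], giving D = diag(5, 0, 1, 2, 2, 5, 1, 2) and L = D - A. Since every row of L sums to 0, the all-ones vector is in the kernel and 0 is an eigenvalue. The 2 zero eigenvalues correspond to the 2 connected components. The largest eigenvalue, 6.1926, is at most the vertex count 8.

[0, 0, 0.8074, 1.2087, 2, 2, 5.7913, 6.1926]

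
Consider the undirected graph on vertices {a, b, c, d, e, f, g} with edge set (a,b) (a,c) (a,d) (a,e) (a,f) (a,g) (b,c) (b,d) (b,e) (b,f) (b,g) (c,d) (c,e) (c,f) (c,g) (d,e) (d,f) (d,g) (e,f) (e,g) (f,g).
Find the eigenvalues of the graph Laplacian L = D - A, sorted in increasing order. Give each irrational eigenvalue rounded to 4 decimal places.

With the vertex order [a, b, c, d, e, f, g], the degrees are [6, 6, 6, 6, 6, 6, 6], giving D = diag(6, 6, 6, 6, 6, 6, 6) and L = D - A. L is symmetric positive semidefinite, so every eigenvalue is real and nonnegative. The single zero eigenvalue shows the graph is connected. The largest eigenvalue, 7, is at most the vertex count 7.

[0, 7, 7, 7, 7, 7, 7]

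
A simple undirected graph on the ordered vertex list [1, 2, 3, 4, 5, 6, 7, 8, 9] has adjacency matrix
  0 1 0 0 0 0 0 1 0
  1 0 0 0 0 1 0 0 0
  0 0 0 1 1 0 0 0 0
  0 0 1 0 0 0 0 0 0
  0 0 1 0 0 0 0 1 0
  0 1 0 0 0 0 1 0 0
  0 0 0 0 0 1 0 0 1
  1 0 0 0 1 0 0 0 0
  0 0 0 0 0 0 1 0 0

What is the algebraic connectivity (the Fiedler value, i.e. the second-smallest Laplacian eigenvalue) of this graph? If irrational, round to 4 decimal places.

0.1206

Reading degrees in the order [1, 2, 3, 4, 5, 6, 7, 8, 9] gives [2, 2, 2, 1, 2, 2, 2, 2, 1]; set D = diag(2, 2, 2, 1, 2, 2, 2, 2, 1) and form L = D - A. The sorted Laplacian eigenvalues are [0, 0.1206, 0.4679, 1, 1.6527, 2.3473, 3, 3.5321, 3.8794]; the algebraic connectivity is the second entry, 0.1206.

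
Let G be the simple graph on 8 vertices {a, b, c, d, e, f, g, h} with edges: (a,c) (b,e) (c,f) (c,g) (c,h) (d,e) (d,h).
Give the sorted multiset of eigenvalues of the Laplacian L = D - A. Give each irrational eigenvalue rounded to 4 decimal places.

[0, 0.2023, 1, 1, 1, 2.2472, 3.4527, 5.0979]

Reading degrees in the order [a, b, c, d, e, f, g, h] gives [1, 1, 4, 2, 2, 1, 1, 2]; set D = diag(1, 1, 4, 2, 2, 1, 1, 2) and form L = D - A. The multiplicity of 0 as a Laplacian eigenvalue equals the number of connected components. The single zero eigenvalue shows the graph is connected. The largest eigenvalue, 5.0979, is at most the vertex count 8. By the matrix-tree theorem the graph has (1/8) * product of the nonzero eigenvalues = 1 spanning tree.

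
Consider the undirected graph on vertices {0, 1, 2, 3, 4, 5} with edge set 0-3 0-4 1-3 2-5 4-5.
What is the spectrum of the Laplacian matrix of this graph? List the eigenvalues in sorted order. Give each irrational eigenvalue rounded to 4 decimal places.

With the vertex order [0, 1, 2, 3, 4, 5], the degrees are [2, 1, 1, 2, 2, 2], giving D = diag(2, 1, 1, 2, 2, 2) and L = D - A. L is symmetric positive semidefinite, so every eigenvalue is real and nonnegative.

[0, 0.2679, 1, 2, 3, 3.7321]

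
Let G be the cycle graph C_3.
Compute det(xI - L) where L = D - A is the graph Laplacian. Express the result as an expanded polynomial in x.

The graph has 3 vertices and degree multiset [2, 2, 2]; D is the diagonal matrix of degrees and L = D - A. The eigenvalues of L are [0, 3, 3]; the characteristic polynomial is the product of (x - lambda_i), which multiplies out to x^3 - 6x^2 + 9x. The constant term is 0 because L is singular (the all-ones vector lies in its kernel). The eigenvalues sum to 6, which equals trace(L) = 2|E|.

x^3 - 6x^2 + 9x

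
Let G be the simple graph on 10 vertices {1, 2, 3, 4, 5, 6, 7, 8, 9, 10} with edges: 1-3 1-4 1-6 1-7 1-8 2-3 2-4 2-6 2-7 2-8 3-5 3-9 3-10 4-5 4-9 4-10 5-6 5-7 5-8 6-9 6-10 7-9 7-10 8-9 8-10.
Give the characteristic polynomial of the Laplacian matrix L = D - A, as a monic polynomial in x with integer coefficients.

x^10 - 50x^9 + 1100x^8 - 14000x^7 + 113750x^6 - 612500x^5 + 2187500x^4 - 5000000x^3 + 6640625x^2 - 3906250x

Each diagonal entry of L is the vertex degree and each off-diagonal entry is -1 where an edge is present, 0 otherwise; in the order [1, 2, 3, 4, 5, 6, 7, 8, 9, 10] the diagonal is [5, 5, 5, 5, 5, 5, 5, 5, 5, 5]. The eigenvalues of L are [0, 5, 5, 5, 5, 5, 5, 5, 5, 10]; the characteristic polynomial is the product of (x - lambda_i), which multiplies out to x^10 - 50x^9 + 1100x^8 - 14000x^7 + 113750x^6 - 612500x^5 + 2187500x^4 - 5000000x^3 + 6640625x^2 - 3906250x. The coefficient of x^9 equals -trace(L) = -50, matching the sum of degrees. The eigenvalues sum to 50, which equals trace(L) = 2|E|.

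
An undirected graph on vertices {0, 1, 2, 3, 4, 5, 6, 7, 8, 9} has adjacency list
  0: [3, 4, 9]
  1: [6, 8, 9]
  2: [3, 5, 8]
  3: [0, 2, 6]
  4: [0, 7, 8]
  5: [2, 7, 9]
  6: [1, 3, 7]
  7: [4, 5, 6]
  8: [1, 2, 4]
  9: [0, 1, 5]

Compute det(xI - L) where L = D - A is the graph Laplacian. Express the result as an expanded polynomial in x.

With the vertex order [0, 1, 2, 3, 4, 5, 6, 7, 8, 9], the degrees are [3, 3, 3, 3, 3, 3, 3, 3, 3, 3], giving D = diag(3, 3, 3, 3, 3, 3, 3, 3, 3, 3) and L = D - A. L has integer entries, so p(x) = det(xI - L) has integer coefficients. Expanding the determinant yields x^10 - 30x^9 + 390x^8 - 2880x^7 + 13305x^6 - 39882x^5 + 77640x^4 - 94800x^3 + 66000x^2 - 20000x. The constant term is 0 because L is singular (the all-ones vector lies in its kernel). The largest eigenvalue, 5, is at most the vertex count 10.

x^10 - 30x^9 + 390x^8 - 2880x^7 + 13305x^6 - 39882x^5 + 77640x^4 - 94800x^3 + 66000x^2 - 20000x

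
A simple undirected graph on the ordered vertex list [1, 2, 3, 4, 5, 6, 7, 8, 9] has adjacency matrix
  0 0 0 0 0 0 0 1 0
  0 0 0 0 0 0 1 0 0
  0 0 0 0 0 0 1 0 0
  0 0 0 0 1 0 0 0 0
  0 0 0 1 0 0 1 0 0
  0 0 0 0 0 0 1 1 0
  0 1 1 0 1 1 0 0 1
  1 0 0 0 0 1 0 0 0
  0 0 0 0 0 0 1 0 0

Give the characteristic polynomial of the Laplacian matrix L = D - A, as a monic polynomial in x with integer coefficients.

With the vertex order [1, 2, 3, 4, 5, 6, 7, 8, 9], the degrees are [1, 1, 1, 1, 2, 2, 5, 2, 1], giving D = diag(1, 1, 1, 1, 2, 2, 5, 2, 1) and L = D - A. Computing det(xI - L) by cofactor expansion (or equivalently via sum-over-permutations) gives x^9 - 16x^8 + 99x^7 - 312x^6 + 549x^5 - 552x^4 + 308x^3 - 86x^2 + 9x. Since p(0) = det(-L) = 0, x divides p(x). The eigenvalues sum to 16, which equals trace(L) = 2|E|.

x^9 - 16x^8 + 99x^7 - 312x^6 + 549x^5 - 552x^4 + 308x^3 - 86x^2 + 9x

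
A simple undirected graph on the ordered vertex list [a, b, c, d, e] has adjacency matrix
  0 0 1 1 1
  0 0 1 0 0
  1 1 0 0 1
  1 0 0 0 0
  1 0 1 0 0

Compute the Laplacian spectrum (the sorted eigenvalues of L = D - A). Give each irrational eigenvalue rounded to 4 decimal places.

Reading degrees in the order [a, b, c, d, e] gives [3, 1, 3, 1, 2]; set D = diag(3, 1, 3, 1, 2) and form L = D - A. Diagonalising L (or applying a numerical eigensolver to the 5x5 matrix) gives the spectrum above. There is one zero in the spectrum, matching the 1 component.

[0, 0.6972, 1.3820, 3.6180, 4.3028]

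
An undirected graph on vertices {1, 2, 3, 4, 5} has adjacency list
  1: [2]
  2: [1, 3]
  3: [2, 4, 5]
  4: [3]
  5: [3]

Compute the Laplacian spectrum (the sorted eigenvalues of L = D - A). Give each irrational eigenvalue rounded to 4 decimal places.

Each diagonal entry of L is the vertex degree and each off-diagonal entry is -1 where an edge is present, 0 otherwise; in the order [1, 2, 3, 4, 5] the diagonal is [1, 2, 3, 1, 1]. Diagonalising L (or applying a numerical eigensolver to the 5x5 matrix) gives the spectrum above. The single zero eigenvalue shows the graph is connected. There is one zero in the spectrum, matching the 1 component.

[0, 0.5188, 1, 2.3111, 4.1701]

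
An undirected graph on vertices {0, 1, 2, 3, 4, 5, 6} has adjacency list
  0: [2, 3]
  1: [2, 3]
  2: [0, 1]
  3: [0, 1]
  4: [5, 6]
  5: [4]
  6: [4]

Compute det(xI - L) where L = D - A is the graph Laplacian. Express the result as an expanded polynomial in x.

x^7 - 12x^6 + 55x^5 - 120x^4 + 124x^3 - 48x^2

Reading degrees in the order [0, 1, 2, 3, 4, 5, 6] gives [2, 2, 2, 2, 2, 1, 1]; set D = diag(2, 2, 2, 2, 2, 1, 1) and form L = D - A. L has integer entries, so p(x) = det(xI - L) has integer coefficients. Expanding the determinant yields x^7 - 12x^6 + 55x^5 - 120x^4 + 124x^3 - 48x^2. The coefficient of x^6 equals -trace(L) = -12, matching the sum of degrees. The largest eigenvalue, 4, is at most the vertex count 7.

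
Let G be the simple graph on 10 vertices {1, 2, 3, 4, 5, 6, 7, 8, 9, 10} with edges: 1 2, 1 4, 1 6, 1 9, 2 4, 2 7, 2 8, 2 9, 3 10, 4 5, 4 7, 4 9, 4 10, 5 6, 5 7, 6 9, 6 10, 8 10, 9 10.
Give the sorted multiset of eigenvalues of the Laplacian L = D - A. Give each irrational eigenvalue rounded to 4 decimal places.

[0, 0.8448, 1.6926, 2.3917, 3.1613, 4.5974, 5.0917, 5.9323, 6.7102, 7.5781]

With the vertex order [1, 2, 3, 4, 5, 6, 7, 8, 9, 10], the degrees are [4, 5, 1, 6, 3, 4, 3, 2, 5, 5], giving D = diag(4, 5, 1, 6, 3, 4, 3, 2, 5, 5) and L = D - A. Diagonalising L (or applying a numerical eigensolver to the 10x10 matrix) gives the spectrum above. The single zero eigenvalue shows the graph is connected. The largest eigenvalue, 7.5781, is at most the vertex count 10.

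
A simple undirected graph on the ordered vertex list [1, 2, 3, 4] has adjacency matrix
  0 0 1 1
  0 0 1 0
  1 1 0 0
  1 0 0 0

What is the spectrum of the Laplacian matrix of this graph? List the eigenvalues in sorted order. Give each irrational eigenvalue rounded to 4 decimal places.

Each diagonal entry of L is the vertex degree and each off-diagonal entry is -1 where an edge is present, 0 otherwise; in the order [1, 2, 3, 4] the diagonal is [2, 1, 2, 1]. Since every row of L sums to 0, the all-ones vector is in the kernel and 0 is an eigenvalue. By the matrix-tree theorem the graph has (1/4) * product of the nonzero eigenvalues = 1 spanning tree.

[0, 0.5858, 2, 3.4142]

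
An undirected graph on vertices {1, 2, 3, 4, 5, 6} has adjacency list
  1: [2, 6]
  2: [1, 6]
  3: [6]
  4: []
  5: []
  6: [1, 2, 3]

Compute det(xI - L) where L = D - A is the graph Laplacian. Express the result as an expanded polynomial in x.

x^6 - 8x^5 + 19x^4 - 12x^3

With the vertex order [1, 2, 3, 4, 5, 6], the degrees are [2, 2, 1, 0, 0, 3], giving D = diag(2, 2, 1, 0, 0, 3) and L = D - A. The eigenvalues of L are [0, 0, 0, 1, 3, 4]; the characteristic polynomial is the product of (x - lambda_i), which multiplies out to x^6 - 8x^5 + 19x^4 - 12x^3. The coefficient of x^5 equals -trace(L) = -8, matching the sum of degrees. The eigenvalues sum to 8, which equals trace(L) = 2|E|.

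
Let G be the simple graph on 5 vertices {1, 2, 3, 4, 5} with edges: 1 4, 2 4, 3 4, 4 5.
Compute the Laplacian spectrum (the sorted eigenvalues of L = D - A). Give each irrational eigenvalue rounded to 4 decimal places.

Reading degrees in the order [1, 2, 3, 4, 5] gives [1, 1, 1, 4, 1]; set D = diag(1, 1, 1, 4, 1) and form L = D - A. Since every row of L sums to 0, the all-ones vector is in the kernel and 0 is an eigenvalue. The largest eigenvalue, 5, is at most the vertex count 5.

[0, 1, 1, 1, 5]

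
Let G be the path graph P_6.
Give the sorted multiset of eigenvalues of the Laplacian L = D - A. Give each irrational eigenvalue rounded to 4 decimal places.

[0, 0.2679, 1, 2, 3, 3.7321]

The graph has 6 vertices and degree multiset [2, 2, 2, 2, 1, 1]; D is the diagonal matrix of degrees and L = D - A. Since every row of L sums to 0, the all-ones vector is in the kernel and 0 is an eigenvalue. By the matrix-tree theorem the graph has (1/6) * product of the nonzero eigenvalues = 1 spanning tree.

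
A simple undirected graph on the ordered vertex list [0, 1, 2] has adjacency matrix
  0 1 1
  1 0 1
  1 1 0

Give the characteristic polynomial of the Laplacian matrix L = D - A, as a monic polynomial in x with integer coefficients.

With the vertex order [0, 1, 2], the degrees are [2, 2, 2], giving D = diag(2, 2, 2) and L = D - A. Computing det(xI - L) by cofactor expansion (or equivalently via sum-over-permutations) gives x^3 - 6x^2 + 9x. Since p(0) = det(-L) = 0, x divides p(x). The eigenvalues sum to 6, which equals trace(L) = 2|E|. By the matrix-tree theorem the graph has (1/3) * product of the nonzero eigenvalues = 3 spanning trees.

x^3 - 6x^2 + 9x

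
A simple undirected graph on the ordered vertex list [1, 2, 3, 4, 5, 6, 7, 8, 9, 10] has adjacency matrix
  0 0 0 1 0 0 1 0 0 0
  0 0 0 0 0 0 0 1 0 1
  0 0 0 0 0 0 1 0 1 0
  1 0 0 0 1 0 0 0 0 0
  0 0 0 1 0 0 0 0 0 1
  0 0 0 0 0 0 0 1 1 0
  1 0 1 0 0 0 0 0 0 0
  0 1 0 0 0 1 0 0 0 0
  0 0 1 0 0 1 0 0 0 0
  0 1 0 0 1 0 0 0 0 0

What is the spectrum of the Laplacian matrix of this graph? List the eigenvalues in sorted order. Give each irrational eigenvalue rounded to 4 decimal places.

[0, 0.3820, 0.3820, 1.3820, 1.3820, 2.6180, 2.6180, 3.6180, 3.6180, 4]

With the vertex order [1, 2, 3, 4, 5, 6, 7, 8, 9, 10], the degrees are [2, 2, 2, 2, 2, 2, 2, 2, 2, 2], giving D = diag(2, 2, 2, 2, 2, 2, 2, 2, 2, 2) and L = D - A. Diagonalising L (or applying a numerical eigensolver to the 10x10 matrix) gives the spectrum above. The eigenvalues sum to 20, which equals trace(L) = 2|E|.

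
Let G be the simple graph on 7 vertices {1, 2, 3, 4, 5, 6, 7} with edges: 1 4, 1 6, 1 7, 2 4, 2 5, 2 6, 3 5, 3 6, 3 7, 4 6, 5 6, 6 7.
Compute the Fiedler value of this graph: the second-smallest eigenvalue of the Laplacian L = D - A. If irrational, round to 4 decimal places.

2

Reading degrees in the order [1, 2, 3, 4, 5, 6, 7] gives [3, 3, 3, 3, 3, 6, 3]; set D = diag(3, 3, 3, 3, 3, 6, 3) and form L = D - A. The sorted Laplacian eigenvalues are [0, 2, 2, 4, 4, 5, 7]; the algebraic connectivity is the second entry, 2. By the matrix-tree theorem the graph has (1/7) * product of the nonzero eigenvalues = 320 spanning trees.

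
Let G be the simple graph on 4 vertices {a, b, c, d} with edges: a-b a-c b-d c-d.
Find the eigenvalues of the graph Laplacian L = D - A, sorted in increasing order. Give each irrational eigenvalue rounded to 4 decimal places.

[0, 2, 2, 4]

Each diagonal entry of L is the vertex degree and each off-diagonal entry is -1 where an edge is present, 0 otherwise; in the order [a, b, c, d] the diagonal is [2, 2, 2, 2]. The multiplicity of 0 as a Laplacian eigenvalue equals the number of connected components. The single zero eigenvalue shows the graph is connected. By the matrix-tree theorem the graph has (1/4) * product of the nonzero eigenvalues = 4 spanning trees.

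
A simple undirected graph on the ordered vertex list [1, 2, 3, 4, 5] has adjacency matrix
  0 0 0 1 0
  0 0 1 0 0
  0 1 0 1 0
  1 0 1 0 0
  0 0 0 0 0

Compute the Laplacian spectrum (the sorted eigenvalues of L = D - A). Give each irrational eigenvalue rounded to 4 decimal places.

With the vertex order [1, 2, 3, 4, 5], the degrees are [1, 1, 2, 2, 0], giving D = diag(1, 1, 2, 2, 0) and L = D - A. Since every row of L sums to 0, the all-ones vector is in the kernel and 0 is an eigenvalue. The 2 zero eigenvalues correspond to the 2 connected components.

[0, 0, 0.5858, 2, 3.4142]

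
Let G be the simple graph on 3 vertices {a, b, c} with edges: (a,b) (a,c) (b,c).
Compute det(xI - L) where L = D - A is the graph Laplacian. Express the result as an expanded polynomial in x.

x^3 - 6x^2 + 9x

Each diagonal entry of L is the vertex degree and each off-diagonal entry is -1 where an edge is present, 0 otherwise; in the order [a, b, c] the diagonal is [2, 2, 2]. The eigenvalues of L are [0, 3, 3]; the characteristic polynomial is the product of (x - lambda_i), which multiplies out to x^3 - 6x^2 + 9x. Since p(0) = det(-L) = 0, x divides p(x). By the matrix-tree theorem the graph has (1/3) * product of the nonzero eigenvalues = 3 spanning trees.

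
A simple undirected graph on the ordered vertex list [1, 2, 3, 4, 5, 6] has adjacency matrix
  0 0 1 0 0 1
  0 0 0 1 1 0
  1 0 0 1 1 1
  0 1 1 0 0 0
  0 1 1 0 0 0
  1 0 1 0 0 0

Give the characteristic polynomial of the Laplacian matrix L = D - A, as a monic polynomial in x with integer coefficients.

x^6 - 14x^5 + 73x^4 - 176x^3 + 192x^2 - 72x

With the vertex order [1, 2, 3, 4, 5, 6], the degrees are [2, 2, 4, 2, 2, 2], giving D = diag(2, 2, 4, 2, 2, 2) and L = D - A. L has integer entries, so p(x) = det(xI - L) has integer coefficients. Expanding the determinant yields x^6 - 14x^5 + 73x^4 - 176x^3 + 192x^2 - 72x. The coefficient of x^5 equals -trace(L) = -14, matching the sum of degrees. The eigenvalues sum to 14, which equals trace(L) = 2|E|. The largest eigenvalue, 5.2361, is at most the vertex count 6.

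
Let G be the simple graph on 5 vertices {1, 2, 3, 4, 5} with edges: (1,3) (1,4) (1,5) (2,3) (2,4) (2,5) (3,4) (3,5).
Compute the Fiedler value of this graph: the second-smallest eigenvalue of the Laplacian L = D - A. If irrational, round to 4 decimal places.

3

With the vertex order [1, 2, 3, 4, 5], the degrees are [3, 3, 4, 3, 3], giving D = diag(3, 3, 4, 3, 3) and L = D - A. The smallest Laplacian eigenvalue is always 0. The next one, lambda_2 = 3, measures how hard the graph is to disconnect: larger values mean better connectivity. There is one zero in the spectrum, matching the 1 component.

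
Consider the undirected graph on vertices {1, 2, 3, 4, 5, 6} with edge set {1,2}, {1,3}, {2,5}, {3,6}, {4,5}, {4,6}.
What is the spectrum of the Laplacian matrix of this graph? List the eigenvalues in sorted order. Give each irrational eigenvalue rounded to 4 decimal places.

[0, 1, 1, 3, 3, 4]

With the vertex order [1, 2, 3, 4, 5, 6], the degrees are [2, 2, 2, 2, 2, 2], giving D = diag(2, 2, 2, 2, 2, 2) and L = D - A. L is symmetric positive semidefinite, so every eigenvalue is real and nonnegative. There is one zero in the spectrum, matching the 1 component.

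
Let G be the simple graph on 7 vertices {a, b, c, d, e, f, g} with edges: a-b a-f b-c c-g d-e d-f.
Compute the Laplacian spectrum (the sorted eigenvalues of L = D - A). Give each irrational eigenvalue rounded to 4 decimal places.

[0, 0.1981, 0.7530, 1.5550, 2.4450, 3.2470, 3.8019]

With the vertex order [a, b, c, d, e, f, g], the degrees are [2, 2, 2, 2, 1, 2, 1], giving D = diag(2, 2, 2, 2, 1, 2, 1) and L = D - A. Since every row of L sums to 0, the all-ones vector is in the kernel and 0 is an eigenvalue. The single zero eigenvalue shows the graph is connected. The largest eigenvalue, 3.8019, is at most the vertex count 7.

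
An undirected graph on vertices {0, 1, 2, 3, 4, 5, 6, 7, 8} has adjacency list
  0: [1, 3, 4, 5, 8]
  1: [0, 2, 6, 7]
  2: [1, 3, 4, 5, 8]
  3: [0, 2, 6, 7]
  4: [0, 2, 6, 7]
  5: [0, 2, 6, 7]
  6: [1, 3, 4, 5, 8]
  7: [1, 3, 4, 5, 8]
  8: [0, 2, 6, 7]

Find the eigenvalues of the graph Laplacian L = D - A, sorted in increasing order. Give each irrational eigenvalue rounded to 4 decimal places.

[0, 4, 4, 4, 4, 5, 5, 5, 9]

Each diagonal entry of L is the vertex degree and each off-diagonal entry is -1 where an edge is present, 0 otherwise; in the order [0, 1, 2, 3, 4, 5, 6, 7, 8] the diagonal is [5, 4, 5, 4, 4, 4, 5, 5, 4]. Since every row of L sums to 0, the all-ones vector is in the kernel and 0 is an eigenvalue. The single zero eigenvalue shows the graph is connected. The largest eigenvalue, 9, is at most the vertex count 9. There is one zero in the spectrum, matching the 1 component.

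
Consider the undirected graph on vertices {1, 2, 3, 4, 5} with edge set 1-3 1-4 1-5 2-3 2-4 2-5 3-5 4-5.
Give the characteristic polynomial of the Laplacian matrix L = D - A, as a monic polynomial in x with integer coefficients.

x^5 - 16x^4 + 94x^3 - 240x^2 + 225x

Each diagonal entry of L is the vertex degree and each off-diagonal entry is -1 where an edge is present, 0 otherwise; in the order [1, 2, 3, 4, 5] the diagonal is [3, 3, 3, 3, 4]. The eigenvalues of L are [0, 3, 3, 5, 5]; the characteristic polynomial is the product of (x - lambda_i), which multiplies out to x^5 - 16x^4 + 94x^3 - 240x^2 + 225x. The coefficient of x^4 equals -trace(L) = -16, matching the sum of degrees. The eigenvalues sum to 16, which equals trace(L) = 2|E|.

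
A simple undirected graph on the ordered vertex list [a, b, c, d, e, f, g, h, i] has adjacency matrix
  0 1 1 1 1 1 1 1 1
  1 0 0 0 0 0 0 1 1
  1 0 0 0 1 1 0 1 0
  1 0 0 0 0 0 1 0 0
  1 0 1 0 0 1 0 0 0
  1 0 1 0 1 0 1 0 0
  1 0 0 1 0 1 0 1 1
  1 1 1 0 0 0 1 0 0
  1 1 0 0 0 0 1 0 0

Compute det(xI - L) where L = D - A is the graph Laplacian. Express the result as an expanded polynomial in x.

x^9 - 36x^8 + 546x^7 - 4556x^6 + 22860x^5 - 70532x^4 + 130440x^3 - 131944x^2 + 55845x

With the vertex order [a, b, c, d, e, f, g, h, i], the degrees are [8, 3, 4, 2, 3, 4, 5, 4, 3], giving D = diag(8, 3, 4, 2, 3, 4, 5, 4, 3) and L = D - A. Computing det(xI - L) by cofactor expansion (or equivalently via sum-over-permutations) gives x^9 - 36x^8 + 546x^7 - 4556x^6 + 22860x^5 - 70532x^4 + 130440x^3 - 131944x^2 + 55845x. The coefficient of x^8 equals -trace(L) = -36, matching the sum of degrees. By the matrix-tree theorem the graph has (1/9) * product of the nonzero eigenvalues = 6205 spanning trees. The largest eigenvalue, 9, is at most the vertex count 9.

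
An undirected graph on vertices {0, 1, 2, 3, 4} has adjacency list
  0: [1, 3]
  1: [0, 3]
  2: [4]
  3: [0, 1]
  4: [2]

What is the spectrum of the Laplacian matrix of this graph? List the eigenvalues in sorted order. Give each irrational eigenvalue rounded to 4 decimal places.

[0, 0, 2, 3, 3]

Reading degrees in the order [0, 1, 2, 3, 4] gives [2, 2, 1, 2, 1]; set D = diag(2, 2, 1, 2, 1) and form L = D - A. Diagonalising L (or applying a numerical eigensolver to the 5x5 matrix) gives the spectrum above. The 2 zero eigenvalues correspond to the 2 connected components. The largest eigenvalue, 3, is at most the vertex count 5. There are 2 zeros in the spectrum, matching the 2 components.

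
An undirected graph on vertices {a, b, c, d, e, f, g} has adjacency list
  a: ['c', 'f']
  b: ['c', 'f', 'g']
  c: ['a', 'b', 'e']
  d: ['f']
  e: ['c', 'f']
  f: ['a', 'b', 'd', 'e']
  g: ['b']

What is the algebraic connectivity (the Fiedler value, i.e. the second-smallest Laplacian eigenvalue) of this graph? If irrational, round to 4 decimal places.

Each diagonal entry of L is the vertex degree and each off-diagonal entry is -1 where an edge is present, 0 otherwise; in the order [a, b, c, d, e, f, g] the diagonal is [2, 3, 3, 1, 2, 4, 1]. Computing the eigenvalues of L and sorting gives [0, 0.6766, 1, 2, 3, 3.6421, 5.6813]. The Fiedler value lambda_2 = 0.6766 is strictly positive, so the graph is connected. The eigenvalues sum to 16, which equals trace(L) = 2|E|.

0.6766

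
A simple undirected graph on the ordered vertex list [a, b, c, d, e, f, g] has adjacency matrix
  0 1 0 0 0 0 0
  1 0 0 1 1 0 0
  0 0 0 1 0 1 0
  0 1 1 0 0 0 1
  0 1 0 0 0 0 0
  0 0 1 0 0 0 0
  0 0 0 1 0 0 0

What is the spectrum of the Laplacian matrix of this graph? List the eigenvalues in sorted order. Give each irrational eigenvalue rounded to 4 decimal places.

[0, 0.3217, 0.6802, 1, 2.1397, 3.2297, 4.6287]

Each diagonal entry of L is the vertex degree and each off-diagonal entry is -1 where an edge is present, 0 otherwise; in the order [a, b, c, d, e, f, g] the diagonal is [1, 3, 2, 3, 1, 1, 1]. The multiplicity of 0 as a Laplacian eigenvalue equals the number of connected components. The eigenvalues sum to 12, which equals trace(L) = 2|E|.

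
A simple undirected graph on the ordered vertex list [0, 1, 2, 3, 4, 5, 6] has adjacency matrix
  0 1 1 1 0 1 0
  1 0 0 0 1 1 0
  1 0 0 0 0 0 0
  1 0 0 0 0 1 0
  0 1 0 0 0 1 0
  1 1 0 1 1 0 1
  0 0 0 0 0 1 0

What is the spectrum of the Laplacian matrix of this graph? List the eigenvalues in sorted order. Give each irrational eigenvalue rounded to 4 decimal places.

Each diagonal entry of L is the vertex degree and each off-diagonal entry is -1 where an edge is present, 0 otherwise; in the order [0, 1, 2, 3, 4, 5, 6] the diagonal is [4, 3, 1, 2, 2, 5, 1]. Diagonalising L (or applying a numerical eigensolver to the 7x7 matrix) gives the spectrum above. There is one zero in the spectrum, matching the 1 component.

[0, 0.7611, 1.1268, 1.7069, 3.2608, 5.0692, 6.0752]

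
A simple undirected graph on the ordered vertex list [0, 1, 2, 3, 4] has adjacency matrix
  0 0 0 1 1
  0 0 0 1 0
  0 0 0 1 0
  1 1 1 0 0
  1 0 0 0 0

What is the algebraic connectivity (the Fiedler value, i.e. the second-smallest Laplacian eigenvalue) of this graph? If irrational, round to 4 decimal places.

0.5188

With the vertex order [0, 1, 2, 3, 4], the degrees are [2, 1, 1, 3, 1], giving D = diag(2, 1, 1, 3, 1) and L = D - A. The sorted Laplacian eigenvalues are [0, 0.5188, 1, 2.3111, 4.1701]; the algebraic connectivity is the second entry, 0.5188. There is one zero in the spectrum, matching the 1 component.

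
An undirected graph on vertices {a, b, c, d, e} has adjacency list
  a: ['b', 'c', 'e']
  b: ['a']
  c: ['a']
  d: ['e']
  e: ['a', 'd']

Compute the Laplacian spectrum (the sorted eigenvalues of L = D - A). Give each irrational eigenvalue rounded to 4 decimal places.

[0, 0.5188, 1, 2.3111, 4.1701]

With the vertex order [a, b, c, d, e], the degrees are [3, 1, 1, 1, 2], giving D = diag(3, 1, 1, 1, 2) and L = D - A. The multiplicity of 0 as a Laplacian eigenvalue equals the number of connected components. The largest eigenvalue, 4.1701, is at most the vertex count 5.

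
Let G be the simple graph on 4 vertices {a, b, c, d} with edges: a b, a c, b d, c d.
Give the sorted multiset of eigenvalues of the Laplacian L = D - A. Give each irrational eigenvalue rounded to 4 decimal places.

Reading degrees in the order [a, b, c, d] gives [2, 2, 2, 2]; set D = diag(2, 2, 2, 2) and form L = D - A. The multiplicity of 0 as a Laplacian eigenvalue equals the number of connected components. The single zero eigenvalue shows the graph is connected. The largest eigenvalue, 4, is at most the vertex count 4.

[0, 2, 2, 4]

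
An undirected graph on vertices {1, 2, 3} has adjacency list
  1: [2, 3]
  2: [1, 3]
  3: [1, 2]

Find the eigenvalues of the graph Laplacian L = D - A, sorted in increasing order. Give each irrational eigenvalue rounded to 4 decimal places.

Reading degrees in the order [1, 2, 3] gives [2, 2, 2]; set D = diag(2, 2, 2) and form L = D - A. Diagonalising L (or applying a numerical eigensolver to the 3x3 matrix) gives the spectrum above. By the matrix-tree theorem the graph has (1/3) * product of the nonzero eigenvalues = 3 spanning trees.

[0, 3, 3]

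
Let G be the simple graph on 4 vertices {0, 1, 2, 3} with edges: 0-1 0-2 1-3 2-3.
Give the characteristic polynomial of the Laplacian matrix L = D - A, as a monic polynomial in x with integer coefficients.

Each diagonal entry of L is the vertex degree and each off-diagonal entry is -1 where an edge is present, 0 otherwise; in the order [0, 1, 2, 3] the diagonal is [2, 2, 2, 2]. Computing det(xI - L) by cofactor expansion (or equivalently via sum-over-permutations) gives x^4 - 8x^3 + 20x^2 - 16x. The coefficient of x^3 equals -trace(L) = -8, matching the sum of degrees. The largest eigenvalue, 4, is at most the vertex count 4.

x^4 - 8x^3 + 20x^2 - 16x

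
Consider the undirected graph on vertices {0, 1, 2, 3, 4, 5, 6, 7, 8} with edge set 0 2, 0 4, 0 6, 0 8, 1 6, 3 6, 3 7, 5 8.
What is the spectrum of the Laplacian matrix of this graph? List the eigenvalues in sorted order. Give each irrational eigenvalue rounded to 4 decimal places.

With the vertex order [0, 1, 2, 3, 4, 5, 6, 7, 8], the degrees are [4, 1, 1, 2, 1, 1, 3, 1, 2], giving D = diag(4, 1, 1, 2, 1, 1, 3, 1, 2) and L = D - A. L is symmetric positive semidefinite, so every eigenvalue is real and nonnegative. There is one zero in the spectrum, matching the 1 component.

[0, 0.2427, 0.5371, 0.6893, 1, 2.1297, 2.4166, 3.6434, 5.3411]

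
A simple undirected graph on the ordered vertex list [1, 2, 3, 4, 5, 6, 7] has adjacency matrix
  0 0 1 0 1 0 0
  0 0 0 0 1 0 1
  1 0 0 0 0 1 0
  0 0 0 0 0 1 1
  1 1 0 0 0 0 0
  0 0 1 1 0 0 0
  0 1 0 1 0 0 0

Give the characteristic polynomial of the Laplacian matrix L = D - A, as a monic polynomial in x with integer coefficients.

x^7 - 14x^6 + 77x^5 - 210x^4 + 294x^3 - 196x^2 + 49x

Reading degrees in the order [1, 2, 3, 4, 5, 6, 7] gives [2, 2, 2, 2, 2, 2, 2]; set D = diag(2, 2, 2, 2, 2, 2, 2) and form L = D - A. L has integer entries, so p(x) = det(xI - L) has integer coefficients. Expanding the determinant yields x^7 - 14x^6 + 77x^5 - 210x^4 + 294x^3 - 196x^2 + 49x. Since p(0) = det(-L) = 0, x divides p(x). By the matrix-tree theorem the graph has (1/7) * product of the nonzero eigenvalues = 7 spanning trees. The largest eigenvalue, 3.8019, is at most the vertex count 7.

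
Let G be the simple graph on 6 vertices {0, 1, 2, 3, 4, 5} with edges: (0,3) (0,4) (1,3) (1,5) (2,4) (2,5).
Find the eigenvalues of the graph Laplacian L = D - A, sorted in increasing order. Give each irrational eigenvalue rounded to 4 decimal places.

With the vertex order [0, 1, 2, 3, 4, 5], the degrees are [2, 2, 2, 2, 2, 2], giving D = diag(2, 2, 2, 2, 2, 2) and L = D - A. Since every row of L sums to 0, the all-ones vector is in the kernel and 0 is an eigenvalue.

[0, 1, 1, 3, 3, 4]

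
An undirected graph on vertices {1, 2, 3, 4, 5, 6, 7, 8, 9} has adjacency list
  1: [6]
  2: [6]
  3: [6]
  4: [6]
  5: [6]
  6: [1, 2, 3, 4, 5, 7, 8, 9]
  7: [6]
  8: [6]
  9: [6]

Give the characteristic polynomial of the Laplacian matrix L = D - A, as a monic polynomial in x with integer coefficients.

With the vertex order [1, 2, 3, 4, 5, 6, 7, 8, 9], the degrees are [1, 1, 1, 1, 1, 8, 1, 1, 1], giving D = diag(1, 1, 1, 1, 1, 8, 1, 1, 1) and L = D - A. The eigenvalues of L are [0, 1, 1, 1, 1, 1, 1, 1, 9]; the characteristic polynomial is the product of (x - lambda_i), which multiplies out to x^9 - 16x^8 + 84x^7 - 224x^6 + 350x^5 - 336x^4 + 196x^3 - 64x^2 + 9x. The constant term is 0 because L is singular (the all-ones vector lies in its kernel). There is one zero in the spectrum, matching the 1 component. The largest eigenvalue, 9, is at most the vertex count 9.

x^9 - 16x^8 + 84x^7 - 224x^6 + 350x^5 - 336x^4 + 196x^3 - 64x^2 + 9x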